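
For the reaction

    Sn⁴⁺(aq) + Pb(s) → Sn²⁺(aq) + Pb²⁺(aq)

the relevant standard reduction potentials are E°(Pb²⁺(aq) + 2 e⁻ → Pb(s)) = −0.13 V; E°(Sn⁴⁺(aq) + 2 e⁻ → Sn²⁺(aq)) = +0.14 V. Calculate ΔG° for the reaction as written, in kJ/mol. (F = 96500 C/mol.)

−52.1 kJ/mol

In the reaction as written Sn⁴⁺(aq) is reduced, so the Sn⁴⁺/Sn²⁺ couple is the cathode and Pb²⁺/Pb is the anode.
E°cell = +0.14 − (−0.13) = +0.27 V; balancing electrons gives n = 2.
ΔG° = −nFE°cell = −(2)(96500)(+0.27) J/mol = −52.1 kJ/mol.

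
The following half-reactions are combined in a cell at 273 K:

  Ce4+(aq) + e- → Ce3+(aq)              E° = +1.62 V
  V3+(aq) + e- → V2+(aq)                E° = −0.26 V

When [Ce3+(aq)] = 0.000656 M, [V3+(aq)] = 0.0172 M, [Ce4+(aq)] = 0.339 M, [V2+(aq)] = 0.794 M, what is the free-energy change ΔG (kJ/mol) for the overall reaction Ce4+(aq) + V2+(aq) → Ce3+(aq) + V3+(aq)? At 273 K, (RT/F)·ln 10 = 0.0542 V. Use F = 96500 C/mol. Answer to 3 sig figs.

The standard cell potential is +1.62 − (−0.26) = +1.88 V, with n = 1 electron in the balanced equation.
The reaction quotient is ([Ce3+(aq)]·[V3+(aq)]) / ([Ce4+(aq)]·[V2+(aq)]) = 4.19×10^−5; by Nernst, E = +1.88 − (0.0542/1)(−4.378) = +2.1173 V.
Finally ΔG = −nFE = −(1)(96500 C/mol)(+2.1173 V) = −204 kJ/mol.

−204 kJ/mol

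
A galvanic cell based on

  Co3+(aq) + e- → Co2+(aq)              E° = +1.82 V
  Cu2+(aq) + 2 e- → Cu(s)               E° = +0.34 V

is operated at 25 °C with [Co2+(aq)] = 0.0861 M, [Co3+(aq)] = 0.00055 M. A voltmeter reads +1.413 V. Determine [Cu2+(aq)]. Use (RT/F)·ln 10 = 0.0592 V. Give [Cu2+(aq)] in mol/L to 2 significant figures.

Co³⁺/Co²⁺ is the cathode (higher E°); E°cell = +1.82 − (+0.34) = +1.48 V with n = 2.
Since E = E° − (0.0592/n)·log Q, log Q = n(E° − E)/0.0592 = 2.264.
The balanced reaction is 2 Co3+(aq) + Cu(s) → 2 Co2+(aq) + Cu2+(aq), so Q = ([Co2+(aq)]^2·[Cu2+(aq)]) / [Co3+(aq)]^2.
Isolating [Cu2+(aq)] in Q = 10^{2.264} yields log [Cu2+(aq)] = −2.125, i.e. 0.0075 M.

0.0075 M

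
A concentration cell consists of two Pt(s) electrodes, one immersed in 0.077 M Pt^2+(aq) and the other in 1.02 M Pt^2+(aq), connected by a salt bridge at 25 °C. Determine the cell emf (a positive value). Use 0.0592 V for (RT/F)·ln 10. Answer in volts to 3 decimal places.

0.033 V

For a concentration cell E°cell = 0, since both electrodes use the same couple.
The compartment with the higher Pt^2+(aq) concentration (1.02 M) acts as the cathode; ions are reduced there and produced at the dilute (0.077 M) anode.
With n = 2, Ecell = −(0.0592/2)·log([dilute]/[conc]) = −(0.0592/2)·log(0.077/1.02) = +0.033 V.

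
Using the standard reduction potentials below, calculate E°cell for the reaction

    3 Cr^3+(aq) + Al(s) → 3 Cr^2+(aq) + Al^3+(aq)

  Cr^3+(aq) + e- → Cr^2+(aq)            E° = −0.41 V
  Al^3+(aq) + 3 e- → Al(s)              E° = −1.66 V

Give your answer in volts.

In the reaction as written, Cr^3+(aq) is reduced (cathode) and Al^3+(aq) is produced by oxidation at the anode.
E°cell = E°(cathode) − E°(anode) = −0.41 − (−1.66) = +1.25 V.

+1.25 V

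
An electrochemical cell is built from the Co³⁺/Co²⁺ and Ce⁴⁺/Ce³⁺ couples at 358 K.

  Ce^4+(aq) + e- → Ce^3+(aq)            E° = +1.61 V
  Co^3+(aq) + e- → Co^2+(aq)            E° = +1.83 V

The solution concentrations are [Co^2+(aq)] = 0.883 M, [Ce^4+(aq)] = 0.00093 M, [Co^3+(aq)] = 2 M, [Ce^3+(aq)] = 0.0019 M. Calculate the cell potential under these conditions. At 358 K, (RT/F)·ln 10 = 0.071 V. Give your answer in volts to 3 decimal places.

+0.267 V

Co³⁺/Co²⁺ is reduced (cathode, E° = +1.83 V) and Ce⁴⁺/Ce³⁺ is oxidized (anode).
E°cell = E°cat − E°an = +1.83 − (+1.61) = +0.22 V; n = 1.
The balanced reaction is Co^3+(aq) + Ce^3+(aq) → Co^2+(aq) + Ce^4+(aq), so Q = ([Co^2+(aq)]·[Ce^4+(aq)]) / ([Co^3+(aq)]·[Ce^3+(aq)]) = 0.216 and log Q = −0.665.
By the Nernst equation, E = +0.22 − (0.071/1)·(−0.665) = +0.267 V.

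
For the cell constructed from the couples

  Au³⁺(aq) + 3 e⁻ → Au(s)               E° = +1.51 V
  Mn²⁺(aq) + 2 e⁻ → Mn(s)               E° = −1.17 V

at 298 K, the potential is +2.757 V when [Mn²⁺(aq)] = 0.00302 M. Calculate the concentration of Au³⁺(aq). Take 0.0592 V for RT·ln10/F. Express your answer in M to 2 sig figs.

1.3 M

With Au³⁺/Au at the cathode and Mn²⁺/Mn at the anode, E°cell = +1.51 − (−1.17) = +2.68 V (n = 6).
From the Nernst equation, log Q = n(E° − E)/0.0592 = 6·(+2.68 − (+2.757))/0.0592 = −7.804.
Balancing electrons gives 2 Au³⁺(aq) + 3 Mn(s) → 2 Au(s) + 3 Mn²⁺(aq); thus Q = [Mn²⁺(aq)]^3 / [Au³⁺(aq)]^2.
Isolating [Au³⁺(aq)] in Q = 10^{−7.804} yields log [Au³⁺(aq)] = 0.122, i.e. 1.3 M.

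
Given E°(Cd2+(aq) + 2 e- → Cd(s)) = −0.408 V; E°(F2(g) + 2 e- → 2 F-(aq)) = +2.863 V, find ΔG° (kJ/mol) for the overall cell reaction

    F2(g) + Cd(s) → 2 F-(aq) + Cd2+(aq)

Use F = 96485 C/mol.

In the reaction as written F2(g) is reduced, so the F₂/F⁻ couple is the cathode and Cd²⁺/Cd is the anode.
E°cell = +2.863 − (−0.408) = +3.271 V; balancing electrons gives n = 2.
ΔG° = −nFE°cell = −(2)(96485)(+3.271) J/mol = −631 kJ/mol.

−631 kJ/mol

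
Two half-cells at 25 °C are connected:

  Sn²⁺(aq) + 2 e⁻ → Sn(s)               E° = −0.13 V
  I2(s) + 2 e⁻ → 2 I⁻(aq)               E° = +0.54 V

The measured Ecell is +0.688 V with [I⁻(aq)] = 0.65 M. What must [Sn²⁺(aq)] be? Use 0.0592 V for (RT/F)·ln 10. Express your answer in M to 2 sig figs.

With I₂/I⁻ at the cathode and Sn²⁺/Sn at the anode, E°cell = +0.54 − (−0.13) = +0.67 V (n = 2).
Since E = E° − (0.0592/n)·log Q, log Q = n(E° − E)/0.0592 = −0.608.
For I2(s) + Sn(s) → 2 I⁻(aq) + Sn²⁺(aq), the reaction quotient is Q = [I⁻(aq)]^2·[Sn²⁺(aq)].
Substituting the known concentrations and solving, log [Sn²⁺(aq)] = −0.234 and [Sn²⁺(aq)] = 0.58 M.

0.58 M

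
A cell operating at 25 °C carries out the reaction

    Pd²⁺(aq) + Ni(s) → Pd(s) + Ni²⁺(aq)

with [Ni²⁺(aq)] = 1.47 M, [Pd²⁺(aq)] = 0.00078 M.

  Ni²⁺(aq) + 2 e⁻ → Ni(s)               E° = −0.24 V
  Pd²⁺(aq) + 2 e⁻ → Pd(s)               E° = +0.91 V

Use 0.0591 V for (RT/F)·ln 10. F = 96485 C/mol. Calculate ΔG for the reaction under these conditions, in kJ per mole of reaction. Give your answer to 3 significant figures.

−203 kJ/mol

The standard cell potential is +0.91 − (−0.24) = +1.15 V, with n = 2 electrons in the balanced equation.
The reaction quotient is [Ni²⁺(aq)] / [Pd²⁺(aq)] = 1.88×10^3; by Nernst, E = +1.15 − (0.0591/2)(3.275) = +1.0532 V.
ΔG = −nFE = −(2)(96485)(+1.0532) J/mol = −203 kJ/mol.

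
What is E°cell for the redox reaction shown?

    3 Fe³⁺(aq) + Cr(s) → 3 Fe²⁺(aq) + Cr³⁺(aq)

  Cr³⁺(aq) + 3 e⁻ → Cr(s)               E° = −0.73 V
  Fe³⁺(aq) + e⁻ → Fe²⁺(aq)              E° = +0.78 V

+1.51 V

Fe³⁺(aq) gains electrons, so the Fe³⁺/Fe²⁺ couple is the cathode; the Cr³⁺/Cr couple is the anode.
E°cell = E°(cathode) − E°(anode) = +0.78 − (−0.73) = +1.51 V.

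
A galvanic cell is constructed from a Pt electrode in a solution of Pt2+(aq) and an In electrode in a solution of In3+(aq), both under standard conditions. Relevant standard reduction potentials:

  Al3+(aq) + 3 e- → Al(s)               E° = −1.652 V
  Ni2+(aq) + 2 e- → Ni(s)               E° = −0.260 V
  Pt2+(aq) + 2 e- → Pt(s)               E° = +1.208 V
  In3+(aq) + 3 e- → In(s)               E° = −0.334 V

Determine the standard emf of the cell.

+1.542 V

Of the two couples in this cell, the one with the more positive reduction potential is reduced at the cathode: here that is Pt²⁺/Pt (+1.208 V); In³⁺/In (−0.334 V) is the anode.
E°cell = E°(cathode) − E°(anode) = +1.208 − (−0.334) = +1.542 V.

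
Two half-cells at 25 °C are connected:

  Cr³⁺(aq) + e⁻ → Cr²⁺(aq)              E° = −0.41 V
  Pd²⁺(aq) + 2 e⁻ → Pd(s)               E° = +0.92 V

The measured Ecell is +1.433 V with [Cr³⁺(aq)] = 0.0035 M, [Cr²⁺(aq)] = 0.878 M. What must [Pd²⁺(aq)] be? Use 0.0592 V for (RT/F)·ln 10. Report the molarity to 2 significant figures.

0.048 M

With Pd²⁺/Pd at the cathode and Cr³⁺/Cr²⁺ at the anode, E°cell = +0.92 − (−0.41) = +1.33 V (n = 2).
Rearranging E = E° − (0.0592/n)·log Q gives log Q = 2(+1.33 − (+1.433))/0.0592 = −3.480.
Balancing electrons gives Pd²⁺(aq) + 2 Cr²⁺(aq) → Pd(s) + 2 Cr³⁺(aq); thus Q = [Cr³⁺(aq)]^2 / ([Pd²⁺(aq)]·[Cr²⁺(aq)]^2).
Solving for the unknown gives log [Pd²⁺(aq)] = −1.319, so [Pd²⁺(aq)] ≈ 0.048 M.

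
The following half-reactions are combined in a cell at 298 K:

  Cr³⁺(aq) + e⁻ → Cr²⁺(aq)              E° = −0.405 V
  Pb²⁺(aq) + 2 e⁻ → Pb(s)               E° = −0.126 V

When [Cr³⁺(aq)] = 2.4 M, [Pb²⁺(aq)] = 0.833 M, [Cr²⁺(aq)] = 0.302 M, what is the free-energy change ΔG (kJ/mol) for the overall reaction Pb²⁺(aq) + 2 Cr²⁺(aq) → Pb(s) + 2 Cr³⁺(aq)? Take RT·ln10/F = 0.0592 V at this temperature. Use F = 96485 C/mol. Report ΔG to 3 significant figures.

−43.1 kJ/mol

The standard cell potential is −0.126 − (−0.405) = +0.279 V, with n = 2 electrons in the balanced equation.
Q = [Cr³⁺(aq)]^2 / ([Pb²⁺(aq)]·[Cr²⁺(aq)]^2) = 75.8, so log Q = 1.880 and E = +0.279 − (0.0592/2)(1.880) = +0.2234 V.
ΔG = −nFE = −(2)(96485)(+0.2234) J/mol = −43.1 kJ/mol.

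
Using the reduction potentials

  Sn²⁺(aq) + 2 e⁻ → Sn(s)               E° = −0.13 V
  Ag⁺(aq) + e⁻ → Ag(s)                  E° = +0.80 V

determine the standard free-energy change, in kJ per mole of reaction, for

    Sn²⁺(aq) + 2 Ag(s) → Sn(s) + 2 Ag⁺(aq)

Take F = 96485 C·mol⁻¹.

In the reaction as written Sn²⁺(aq) is reduced, so the Sn²⁺/Sn couple is the cathode and Ag⁺/Ag is the anode.
E°cell = −0.13 − (+0.80) = −0.93 V; balancing electrons gives n = 2.
ΔG° = −nFE°cell = −(2)(96485)(−0.93) J/mol = +179 kJ/mol.

+179 kJ/mol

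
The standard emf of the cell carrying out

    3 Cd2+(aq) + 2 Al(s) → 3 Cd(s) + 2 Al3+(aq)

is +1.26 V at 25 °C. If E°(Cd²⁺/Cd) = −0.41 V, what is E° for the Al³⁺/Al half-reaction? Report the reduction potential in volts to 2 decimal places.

In the reaction as written the Cd²⁺/Cd couple is reduced (cathode) and Al³⁺/Al is oxidized (anode), so E°cell = E°(Cd²⁺/Cd) − E°(Al³⁺/Al).
E°(Al³⁺/Al) = E°(cathode) − E°cell = −0.41 − (+1.26) = −1.67 V.

−1.67 V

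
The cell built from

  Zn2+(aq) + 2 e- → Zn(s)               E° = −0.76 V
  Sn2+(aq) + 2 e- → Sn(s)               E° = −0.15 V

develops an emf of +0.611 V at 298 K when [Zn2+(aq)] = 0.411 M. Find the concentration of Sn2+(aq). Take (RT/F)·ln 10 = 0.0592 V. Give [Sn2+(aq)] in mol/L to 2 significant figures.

With Sn²⁺/Sn at the cathode and Zn²⁺/Zn at the anode, E°cell = −0.15 − (−0.76) = +0.61 V (n = 2).
From the Nernst equation, log Q = n(E° − E)/0.0592 = 2·(+0.61 − (+0.611))/0.0592 = −0.034.
The balanced reaction is Sn2+(aq) + Zn(s) → Sn(s) + Zn2+(aq), so Q = [Zn2+(aq)] / [Sn2+(aq)].
Isolating [Sn2+(aq)] in Q = 10^{−0.034} yields log [Sn2+(aq)] = −0.352, i.e. 0.44 M.

0.44 M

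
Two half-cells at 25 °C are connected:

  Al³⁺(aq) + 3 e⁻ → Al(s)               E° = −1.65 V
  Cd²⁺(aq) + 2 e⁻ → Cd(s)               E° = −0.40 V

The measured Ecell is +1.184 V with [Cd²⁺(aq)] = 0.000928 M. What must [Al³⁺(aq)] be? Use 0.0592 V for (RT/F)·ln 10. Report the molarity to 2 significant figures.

With Cd²⁺/Cd at the cathode and Al³⁺/Al at the anode, E°cell = −0.40 − (−1.65) = +1.25 V (n = 6).
From the Nernst equation, log Q = n(E° − E)/0.0592 = 6·(+1.25 − (+1.184))/0.0592 = 6.689.
The balanced reaction is 3 Cd²⁺(aq) + 2 Al(s) → 3 Cd(s) + 2 Al³⁺(aq), so Q = [Al³⁺(aq)]^2 / [Cd²⁺(aq)]^3.
Isolating [Al³⁺(aq)] in Q = 10^{6.689} yields log [Al³⁺(aq)] = −1.204, i.e. 0.063 M.

0.063 M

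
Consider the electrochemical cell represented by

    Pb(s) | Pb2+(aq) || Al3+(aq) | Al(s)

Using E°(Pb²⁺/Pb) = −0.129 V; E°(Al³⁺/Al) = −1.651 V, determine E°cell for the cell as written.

By convention the left-hand electrode in cell notation is the anode (oxidation) and the right-hand electrode is the cathode (reduction).
E°cell = E°(right) − E°(left) = −1.651 − (−0.129) = −1.522 V.
The negative sign shows that, as written, the cell would require an external voltage to drive the reaction.

−1.522 V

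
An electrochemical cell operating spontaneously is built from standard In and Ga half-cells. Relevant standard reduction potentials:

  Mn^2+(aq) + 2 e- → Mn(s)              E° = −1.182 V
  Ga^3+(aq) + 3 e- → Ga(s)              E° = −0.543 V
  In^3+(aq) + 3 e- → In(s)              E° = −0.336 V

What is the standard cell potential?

+0.207 V

The In³⁺/In couple has the higher E°, so In ion is reduced (cathode) and Ga is oxidized (anode).
E°cell = E°(cathode) − E°(anode) = −0.336 − (−0.543) = +0.207 V.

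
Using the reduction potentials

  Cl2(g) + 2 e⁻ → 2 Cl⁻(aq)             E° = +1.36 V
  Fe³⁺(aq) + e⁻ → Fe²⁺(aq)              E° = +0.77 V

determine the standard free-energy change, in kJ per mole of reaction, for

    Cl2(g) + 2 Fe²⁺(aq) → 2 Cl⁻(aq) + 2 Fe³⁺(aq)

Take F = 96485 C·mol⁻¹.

−114 kJ/mol

In the reaction as written Cl2(g) is reduced, so the Cl₂/Cl⁻ couple is the cathode and Fe³⁺/Fe²⁺ is the anode.
E°cell = +1.36 − (+0.77) = +0.59 V; balancing electrons gives n = 2.
ΔG° = −nFE°cell = −(2)(96485)(+0.59) J/mol = −114 kJ/mol.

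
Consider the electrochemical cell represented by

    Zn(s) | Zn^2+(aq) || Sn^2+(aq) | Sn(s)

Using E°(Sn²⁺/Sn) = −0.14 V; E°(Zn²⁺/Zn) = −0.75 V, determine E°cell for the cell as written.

By convention the left-hand electrode in cell notation is the anode (oxidation) and the right-hand electrode is the cathode (reduction).
E°cell = E°(right) − E°(left) = −0.14 − (−0.75) = +0.61 V.

+0.61 V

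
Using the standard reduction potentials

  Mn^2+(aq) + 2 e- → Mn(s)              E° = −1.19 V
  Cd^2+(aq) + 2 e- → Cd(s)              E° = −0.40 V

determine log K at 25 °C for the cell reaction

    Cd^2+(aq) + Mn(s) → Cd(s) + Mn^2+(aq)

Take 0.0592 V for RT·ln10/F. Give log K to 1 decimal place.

log K = 26.7

The Cd²⁺/Cd couple is reduced (cathode); E°cell = −0.40 − (−1.19) = +0.79 V with n = 2.
At equilibrium E = 0, so log K = nE°cell / 0.0592 = (2)(+0.79) / 0.0592 = 26.7.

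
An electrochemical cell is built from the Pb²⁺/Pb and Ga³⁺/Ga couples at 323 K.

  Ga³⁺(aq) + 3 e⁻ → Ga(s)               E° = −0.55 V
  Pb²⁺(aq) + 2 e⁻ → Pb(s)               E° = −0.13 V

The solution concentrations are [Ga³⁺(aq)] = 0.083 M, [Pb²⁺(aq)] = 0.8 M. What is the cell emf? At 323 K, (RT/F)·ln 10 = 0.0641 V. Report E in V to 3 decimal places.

The Pb²⁺/Pb couple has the more positive E°, so it is the cathode; Ga³⁺/Ga is the anode.
E°cell = −0.13 − (−0.55) = +0.42 V, with n = 6 electrons transferred.
Balancing gives 3 Pb²⁺(aq) + 2 Ga(s) → 3 Pb(s) + 2 Ga³⁺(aq); hence Q = [Ga³⁺(aq)]^2 / [Pb²⁺(aq)]^3 = 0.0135 (log Q = −1.871).
E = E° − (0.0641/n)·log Q = +0.42 − (0.0641/6)(−1.871) = +0.440 V.

+0.440 V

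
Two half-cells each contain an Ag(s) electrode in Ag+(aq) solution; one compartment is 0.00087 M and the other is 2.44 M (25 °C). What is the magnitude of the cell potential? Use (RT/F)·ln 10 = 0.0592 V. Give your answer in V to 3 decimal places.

For a concentration cell E°cell = 0, since both electrodes use the same couple.
The compartment with the higher Ag+(aq) concentration (2.44 M) acts as the cathode; ions are reduced there and produced at the dilute (0.00087 M) anode.
With n = 1, Ecell = −(0.0592/1)·log([dilute]/[conc]) = −(0.0592/1)·log(0.00087/2.44) = +0.204 V.

0.204 V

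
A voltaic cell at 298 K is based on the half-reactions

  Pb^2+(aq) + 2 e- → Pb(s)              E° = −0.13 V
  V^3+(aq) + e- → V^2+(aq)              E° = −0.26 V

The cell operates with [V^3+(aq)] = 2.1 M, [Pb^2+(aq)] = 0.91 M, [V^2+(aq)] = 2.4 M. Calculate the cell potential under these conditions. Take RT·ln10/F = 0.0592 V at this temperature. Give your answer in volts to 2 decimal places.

Pb²⁺/Pb is reduced (cathode, E° = −0.13 V) and V³⁺/V²⁺ is oxidized (anode).
The standard potential is −0.13 − (−0.26) = +0.13 V and the balanced reaction transfers n = 2 electrons.
Balancing gives Pb^2+(aq) + 2 V^2+(aq) → Pb(s) + 2 V^3+(aq); hence Q = [V^3+(aq)]^2 / ([Pb^2+(aq)]·[V^2+(aq)]^2) = 0.841 (log Q = −0.075).
E = E° − (0.0592/n)·log Q = +0.13 − (0.0592/2)(−0.075) = +0.13 V.

+0.13 V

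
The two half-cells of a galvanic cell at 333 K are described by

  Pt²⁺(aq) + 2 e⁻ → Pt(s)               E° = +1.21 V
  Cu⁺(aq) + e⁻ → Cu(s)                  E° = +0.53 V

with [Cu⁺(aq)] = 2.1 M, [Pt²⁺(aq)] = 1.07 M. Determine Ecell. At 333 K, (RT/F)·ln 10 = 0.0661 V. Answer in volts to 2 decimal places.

The Pt²⁺/Pt couple has the more positive E°, so it is the cathode; Cu⁺/Cu is the anode.
E°cell = E°cat − E°an = +1.21 − (+0.53) = +0.68 V; n = 2.
For the overall reaction Pt²⁺(aq) + 2 Cu(s) → Pt(s) + 2 Cu⁺(aq), Q = [Cu⁺(aq)]^2 / [Pt²⁺(aq)] = 4.12, giving log Q = 0.615.
Applying E = E° − (RT ln10/nF)·log Q gives +0.68 − (0.0661/2)(0.615) = +0.66 V.

+0.66 V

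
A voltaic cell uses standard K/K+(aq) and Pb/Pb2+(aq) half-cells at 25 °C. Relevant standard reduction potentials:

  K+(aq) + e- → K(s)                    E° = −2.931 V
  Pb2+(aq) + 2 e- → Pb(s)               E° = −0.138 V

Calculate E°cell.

Of the two couples in this cell, the one with the more positive reduction potential is reduced at the cathode: here that is Pb²⁺/Pb (−0.138 V); K⁺/K (−2.931 V) is the anode.
E°cell = E°(cathode) − E°(anode) = −0.138 − (−2.931) = +2.793 V.

+2.793 V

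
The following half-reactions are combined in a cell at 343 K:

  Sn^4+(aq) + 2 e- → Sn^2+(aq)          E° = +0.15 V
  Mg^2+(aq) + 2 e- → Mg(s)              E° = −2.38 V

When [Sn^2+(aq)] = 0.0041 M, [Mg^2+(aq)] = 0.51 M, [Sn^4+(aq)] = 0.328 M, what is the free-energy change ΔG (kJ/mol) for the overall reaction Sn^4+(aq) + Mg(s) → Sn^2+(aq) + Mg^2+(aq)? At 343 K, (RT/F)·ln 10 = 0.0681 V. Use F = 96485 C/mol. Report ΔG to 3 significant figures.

−503 kJ/mol

The standard cell potential is +0.15 − (−2.38) = +2.53 V, with n = 2 electrons in the balanced equation.
The reaction quotient is ([Sn^2+(aq)]·[Mg^2+(aq)]) / [Sn^4+(aq)] = 0.00638; by Nernst, E = +2.53 − (0.0681/2)(−2.196) = +2.6048 V.
ΔG = −nFE = −(2)(96485)(+2.6048) J/mol = −503 kJ/mol.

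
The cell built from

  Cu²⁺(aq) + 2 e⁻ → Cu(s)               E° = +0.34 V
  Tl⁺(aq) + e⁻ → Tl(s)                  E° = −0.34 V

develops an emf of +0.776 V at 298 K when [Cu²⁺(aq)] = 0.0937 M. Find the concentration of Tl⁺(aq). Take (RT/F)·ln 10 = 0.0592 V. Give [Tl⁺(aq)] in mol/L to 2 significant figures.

With Cu²⁺/Cu at the cathode and Tl⁺/Tl at the anode, E°cell = +0.34 − (−0.34) = +0.68 V (n = 2).
Rearranging E = E° − (0.0592/n)·log Q gives log Q = 2(+0.68 − (+0.776))/0.0592 = −3.243.
Balancing electrons gives Cu²⁺(aq) + 2 Tl(s) → Cu(s) + 2 Tl⁺(aq); thus Q = [Tl⁺(aq)]^2 / [Cu²⁺(aq)].
Substituting the known concentrations and solving, log [Tl⁺(aq)] = −2.136 and [Tl⁺(aq)] = 0.0073 M.

0.0073 M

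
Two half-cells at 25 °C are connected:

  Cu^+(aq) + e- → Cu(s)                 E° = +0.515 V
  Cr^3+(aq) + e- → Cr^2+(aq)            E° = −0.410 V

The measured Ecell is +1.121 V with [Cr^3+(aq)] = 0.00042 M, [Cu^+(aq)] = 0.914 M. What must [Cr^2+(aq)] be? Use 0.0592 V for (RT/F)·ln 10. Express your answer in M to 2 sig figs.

With Cu⁺/Cu at the cathode and Cr³⁺/Cr²⁺ at the anode, E°cell = +0.515 − (−0.410) = +0.925 V (n = 1).
From the Nernst equation, log Q = n(E° − E)/0.0592 = 1·(+0.925 − (+1.121))/0.0592 = −3.311.
Balancing electrons gives Cu^+(aq) + Cr^2+(aq) → Cu(s) + Cr^3+(aq); thus Q = [Cr^3+(aq)] / ([Cu^+(aq)]·[Cr^2+(aq)]).
Isolating [Cr^2+(aq)] in Q = 10^{−3.311} yields log [Cr^2+(aq)] = −0.027, i.e. 0.94 M.

0.94 M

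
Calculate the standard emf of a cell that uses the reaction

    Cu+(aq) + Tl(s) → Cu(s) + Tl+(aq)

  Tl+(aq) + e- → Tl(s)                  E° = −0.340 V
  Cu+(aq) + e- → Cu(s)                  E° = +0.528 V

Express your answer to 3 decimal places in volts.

+0.868 V

Cu+(aq) gains electrons, so the Cu⁺/Cu couple is the cathode; the Tl⁺/Tl couple is the anode.
E°cell = E°(cathode) − E°(anode) = +0.528 − (−0.340) = +0.868 V.
The positive value indicates the reaction is spontaneous as written.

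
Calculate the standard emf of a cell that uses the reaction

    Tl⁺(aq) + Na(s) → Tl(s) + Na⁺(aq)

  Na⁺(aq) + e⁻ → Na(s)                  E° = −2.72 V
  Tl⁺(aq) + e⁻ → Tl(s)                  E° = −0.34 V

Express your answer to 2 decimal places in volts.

+2.38 V

Tl⁺(aq) gains electrons, so the Tl⁺/Tl couple is the cathode; the Na⁺/Na couple is the anode.
E°cell = E°(cathode) − E°(anode) = −0.34 − (−2.72) = +2.38 V.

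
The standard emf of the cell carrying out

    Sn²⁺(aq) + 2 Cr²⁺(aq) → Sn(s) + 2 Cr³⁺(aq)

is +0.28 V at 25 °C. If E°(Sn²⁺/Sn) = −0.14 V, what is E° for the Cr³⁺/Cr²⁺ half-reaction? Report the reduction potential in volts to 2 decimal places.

−0.42 V

In the reaction as written the Sn²⁺/Sn couple is reduced (cathode) and Cr³⁺/Cr²⁺ is oxidized (anode), so E°cell = E°(Sn²⁺/Sn) − E°(Cr³⁺/Cr²⁺).
E°(Cr³⁺/Cr²⁺) = E°(cathode) − E°cell = −0.14 − (+0.28) = −0.42 V.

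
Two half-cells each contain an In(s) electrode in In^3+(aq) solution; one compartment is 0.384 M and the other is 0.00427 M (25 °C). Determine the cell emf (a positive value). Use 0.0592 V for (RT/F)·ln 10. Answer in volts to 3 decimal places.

For a concentration cell E°cell = 0, since both electrodes use the same couple.
The compartment with the higher In^3+(aq) concentration (0.384 M) acts as the cathode; ions are reduced there and produced at the dilute (0.00427 M) anode.
With n = 3, Ecell = −(0.0592/3)·log([dilute]/[conc]) = −(0.0592/3)·log(0.00427/0.384) = +0.039 V.

0.039 V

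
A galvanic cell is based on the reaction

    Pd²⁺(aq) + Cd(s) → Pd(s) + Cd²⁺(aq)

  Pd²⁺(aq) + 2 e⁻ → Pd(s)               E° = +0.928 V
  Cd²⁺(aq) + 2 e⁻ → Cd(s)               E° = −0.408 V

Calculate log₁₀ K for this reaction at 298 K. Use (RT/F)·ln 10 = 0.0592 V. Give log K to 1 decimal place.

log K = 45.1

The Pd²⁺/Pd couple is reduced (cathode); E°cell = +0.928 − (−0.408) = +1.336 V with n = 2.
At equilibrium E = 0, so log K = nE°cell / 0.0592 = (2)(+1.336) / 0.0592 = 45.1.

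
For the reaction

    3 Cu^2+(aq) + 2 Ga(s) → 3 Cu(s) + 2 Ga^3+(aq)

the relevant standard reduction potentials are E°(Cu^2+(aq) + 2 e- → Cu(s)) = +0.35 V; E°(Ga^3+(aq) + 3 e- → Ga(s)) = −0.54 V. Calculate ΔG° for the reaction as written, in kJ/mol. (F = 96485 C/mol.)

−515 kJ/mol

In the reaction as written Cu^2+(aq) is reduced, so the Cu²⁺/Cu couple is the cathode and Ga³⁺/Ga is the anode.
E°cell = +0.35 − (−0.54) = +0.89 V; balancing electrons gives n = 6.
ΔG° = −nFE°cell = −(6)(96485)(+0.89) J/mol = −515 kJ/mol.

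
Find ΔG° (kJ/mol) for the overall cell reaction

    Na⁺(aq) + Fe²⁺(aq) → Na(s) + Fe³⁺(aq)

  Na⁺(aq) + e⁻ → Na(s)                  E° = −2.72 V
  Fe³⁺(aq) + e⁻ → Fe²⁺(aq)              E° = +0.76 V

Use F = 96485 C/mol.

In the reaction as written Na⁺(aq) is reduced, so the Na⁺/Na couple is the cathode and Fe³⁺/Fe²⁺ is the anode.
E°cell = −2.72 − (+0.76) = −3.48 V; balancing electrons gives n = 1.
ΔG° = −nFE°cell = −(1)(96485)(−3.48) J/mol = +336 kJ/mol.

+336 kJ/mol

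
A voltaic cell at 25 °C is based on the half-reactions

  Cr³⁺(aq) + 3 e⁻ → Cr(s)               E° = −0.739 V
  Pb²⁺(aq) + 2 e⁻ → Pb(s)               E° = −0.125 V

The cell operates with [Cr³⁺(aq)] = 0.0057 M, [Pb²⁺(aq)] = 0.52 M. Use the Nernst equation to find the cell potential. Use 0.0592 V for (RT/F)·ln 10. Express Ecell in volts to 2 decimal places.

+0.65 V

The Pb²⁺/Pb couple has the more positive E°, so it is the cathode; Cr³⁺/Cr is the anode.
E°cell = E°cat − E°an = −0.125 − (−0.739) = +0.614 V; n = 6.
For the overall reaction 3 Pb²⁺(aq) + 2 Cr(s) → 3 Pb(s) + 2 Cr³⁺(aq), Q = [Cr³⁺(aq)]^2 / [Pb²⁺(aq)]^3 = 0.000231, giving log Q = −3.636.
Applying E = E° − (RT ln10/nF)·log Q gives +0.614 − (0.0592/6)(−3.636) = +0.65 V.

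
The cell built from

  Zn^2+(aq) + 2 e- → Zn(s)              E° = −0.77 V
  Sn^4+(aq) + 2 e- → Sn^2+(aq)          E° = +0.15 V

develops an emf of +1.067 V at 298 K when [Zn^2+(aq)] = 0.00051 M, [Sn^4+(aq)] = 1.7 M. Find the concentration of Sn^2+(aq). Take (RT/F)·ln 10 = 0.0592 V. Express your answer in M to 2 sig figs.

Sn⁴⁺/Sn²⁺ is the cathode (higher E°); E°cell = +0.15 − (−0.77) = +0.92 V with n = 2.
Since E = E° − (0.0592/n)·log Q, log Q = n(E° − E)/0.0592 = −4.966.
The balanced reaction is Sn^4+(aq) + Zn(s) → Sn^2+(aq) + Zn^2+(aq), so Q = ([Sn^2+(aq)]·[Zn^2+(aq)]) / [Sn^4+(aq)].
Solving for the unknown gives log [Sn^2+(aq)] = −1.443, so [Sn^2+(aq)] ≈ 0.036 M.

0.036 M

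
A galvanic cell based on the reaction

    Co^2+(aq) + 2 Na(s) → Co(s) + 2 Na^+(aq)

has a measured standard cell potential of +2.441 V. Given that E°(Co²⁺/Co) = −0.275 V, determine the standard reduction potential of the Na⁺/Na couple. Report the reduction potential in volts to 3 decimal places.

In the reaction as written the Co²⁺/Co couple is reduced (cathode) and Na⁺/Na is oxidized (anode), so E°cell = E°(Co²⁺/Co) − E°(Na⁺/Na).
E°(Na⁺/Na) = E°(cathode) − E°cell = −0.275 − (+2.441) = −2.716 V.

−2.716 V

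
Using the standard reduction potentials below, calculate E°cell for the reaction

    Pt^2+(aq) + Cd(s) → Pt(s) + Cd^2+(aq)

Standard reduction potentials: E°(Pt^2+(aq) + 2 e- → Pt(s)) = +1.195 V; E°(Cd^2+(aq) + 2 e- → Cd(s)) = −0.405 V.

In the reaction as written, Pt^2+(aq) is reduced (cathode) and Cd^2+(aq) is produced by oxidation at the anode.
E°cell = E°(cathode) − E°(anode) = +1.195 − (−0.405) = +1.600 V.

+1.600 V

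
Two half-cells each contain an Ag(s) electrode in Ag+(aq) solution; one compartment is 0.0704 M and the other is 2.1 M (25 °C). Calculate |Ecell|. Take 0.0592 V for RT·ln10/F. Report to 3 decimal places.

0.087 V

For a concentration cell E°cell = 0, since both electrodes use the same couple.
The compartment with the higher Ag+(aq) concentration (2.1 M) acts as the cathode; ions are reduced there and produced at the dilute (0.0704 M) anode.
With n = 1, Ecell = −(0.0592/1)·log([dilute]/[conc]) = −(0.0592/1)·log(0.0704/2.1) = +0.087 V.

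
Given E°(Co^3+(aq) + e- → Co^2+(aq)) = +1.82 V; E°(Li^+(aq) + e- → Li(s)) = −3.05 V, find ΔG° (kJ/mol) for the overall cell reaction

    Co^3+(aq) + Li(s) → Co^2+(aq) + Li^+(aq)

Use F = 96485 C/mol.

In the reaction as written Co^3+(aq) is reduced, so the Co³⁺/Co²⁺ couple is the cathode and Li⁺/Li is the anode.
E°cell = +1.82 − (−3.05) = +4.87 V; balancing electrons gives n = 1.
ΔG° = −nFE°cell = −(1)(96485)(+4.87) J/mol = −470 kJ/mol.

−470 kJ/mol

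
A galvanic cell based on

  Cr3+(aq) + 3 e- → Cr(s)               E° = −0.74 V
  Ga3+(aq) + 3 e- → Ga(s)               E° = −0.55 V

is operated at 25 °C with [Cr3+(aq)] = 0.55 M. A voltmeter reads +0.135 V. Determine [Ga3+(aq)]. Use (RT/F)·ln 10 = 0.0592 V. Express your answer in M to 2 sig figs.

0.00090 M

The Ga³⁺/Ga couple has the larger reduction potential, so it is the cathode: E°cell = −0.55 − (−0.74) = +0.19 V and n = 3.
From the Nernst equation, log Q = n(E° − E)/0.0592 = 3·(+0.19 − (+0.135))/0.0592 = 2.787.
Balancing electrons gives Ga3+(aq) + Cr(s) → Ga(s) + Cr3+(aq); thus Q = [Cr3+(aq)] / [Ga3+(aq)].
Substituting the known concentrations and solving, log [Ga3+(aq)] = −3.047 and [Ga3+(aq)] = 0.00090 M.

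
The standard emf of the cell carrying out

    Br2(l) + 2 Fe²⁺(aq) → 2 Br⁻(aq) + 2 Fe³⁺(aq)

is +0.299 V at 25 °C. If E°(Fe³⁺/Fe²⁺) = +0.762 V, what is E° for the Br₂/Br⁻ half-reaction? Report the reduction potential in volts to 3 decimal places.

In the reaction as written the Br₂/Br⁻ couple is reduced (cathode) and Fe³⁺/Fe²⁺ is oxidized (anode), so E°cell = E°(Br₂/Br⁻) − E°(Fe³⁺/Fe²⁺).
E°(Br₂/Br⁻) = E°cell + E°(anode) = +0.299 + (+0.762) = +1.061 V.

+1.061 V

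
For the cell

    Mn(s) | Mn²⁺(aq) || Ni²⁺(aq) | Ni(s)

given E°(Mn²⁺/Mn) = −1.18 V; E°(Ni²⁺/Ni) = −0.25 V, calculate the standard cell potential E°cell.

+0.93 V

By convention the left-hand electrode in cell notation is the anode (oxidation) and the right-hand electrode is the cathode (reduction).
E°cell = E°(right) − E°(left) = −0.25 − (−1.18) = +0.93 V.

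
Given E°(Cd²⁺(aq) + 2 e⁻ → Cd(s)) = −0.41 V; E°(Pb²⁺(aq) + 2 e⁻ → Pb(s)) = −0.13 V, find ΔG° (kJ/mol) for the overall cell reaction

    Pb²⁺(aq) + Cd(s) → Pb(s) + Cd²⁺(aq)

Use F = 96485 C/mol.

−54.0 kJ/mol

In the reaction as written Pb²⁺(aq) is reduced, so the Pb²⁺/Pb couple is the cathode and Cd²⁺/Cd is the anode.
E°cell = −0.13 − (−0.41) = +0.28 V; balancing electrons gives n = 2.
ΔG° = −nFE°cell = −(2)(96485)(+0.28) J/mol = −54.0 kJ/mol.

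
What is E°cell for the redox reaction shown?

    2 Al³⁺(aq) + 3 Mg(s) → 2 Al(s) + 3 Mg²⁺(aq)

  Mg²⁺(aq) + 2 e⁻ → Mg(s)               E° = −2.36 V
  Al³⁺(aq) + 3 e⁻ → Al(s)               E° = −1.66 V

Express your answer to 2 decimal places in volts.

Al³⁺(aq) gains electrons, so the Al³⁺/Al couple is the cathode; the Mg²⁺/Mg couple is the anode.
E°cell = E°(cathode) − E°(anode) = −1.66 − (−2.36) = +0.70 V.
The positive value indicates the reaction is spontaneous as written.

+0.70 V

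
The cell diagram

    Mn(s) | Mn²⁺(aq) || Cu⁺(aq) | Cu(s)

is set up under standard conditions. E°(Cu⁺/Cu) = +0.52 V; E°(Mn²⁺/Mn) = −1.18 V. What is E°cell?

By convention the left-hand electrode in cell notation is the anode (oxidation) and the right-hand electrode is the cathode (reduction).
E°cell = E°(right) − E°(left) = +0.52 − (−1.18) = +1.70 V.

+1.70 V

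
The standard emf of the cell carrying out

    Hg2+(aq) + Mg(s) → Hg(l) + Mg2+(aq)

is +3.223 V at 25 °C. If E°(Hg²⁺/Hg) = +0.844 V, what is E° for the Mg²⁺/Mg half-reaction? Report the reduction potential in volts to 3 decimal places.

In the reaction as written the Hg²⁺/Hg couple is reduced (cathode) and Mg²⁺/Mg is oxidized (anode), so E°cell = E°(Hg²⁺/Hg) − E°(Mg²⁺/Mg).
E°(Mg²⁺/Mg) = E°(cathode) − E°cell = +0.844 − (+3.223) = −2.379 V.

−2.379 V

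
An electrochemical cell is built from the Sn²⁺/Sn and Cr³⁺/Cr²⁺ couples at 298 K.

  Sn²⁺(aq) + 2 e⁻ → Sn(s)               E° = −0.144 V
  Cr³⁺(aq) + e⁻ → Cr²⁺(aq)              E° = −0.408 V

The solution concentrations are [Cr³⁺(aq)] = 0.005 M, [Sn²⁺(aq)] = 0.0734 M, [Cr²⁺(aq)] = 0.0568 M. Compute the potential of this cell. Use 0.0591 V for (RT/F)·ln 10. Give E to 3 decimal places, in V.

Sn²⁺/Sn is reduced (cathode, E° = −0.144 V) and Cr³⁺/Cr²⁺ is oxidized (anode).
E°cell = −0.144 − (−0.408) = +0.264 V, with n = 2 electrons transferred.
Balancing gives Sn²⁺(aq) + 2 Cr²⁺(aq) → Sn(s) + 2 Cr³⁺(aq); hence Q = [Cr³⁺(aq)]^2 / ([Sn²⁺(aq)]·[Cr²⁺(aq)]^2) = 0.106 (log Q = −0.976).
E = E° − (0.0591/n)·log Q = +0.264 − (0.0591/2)(−0.976) = +0.293 V.

+0.293 V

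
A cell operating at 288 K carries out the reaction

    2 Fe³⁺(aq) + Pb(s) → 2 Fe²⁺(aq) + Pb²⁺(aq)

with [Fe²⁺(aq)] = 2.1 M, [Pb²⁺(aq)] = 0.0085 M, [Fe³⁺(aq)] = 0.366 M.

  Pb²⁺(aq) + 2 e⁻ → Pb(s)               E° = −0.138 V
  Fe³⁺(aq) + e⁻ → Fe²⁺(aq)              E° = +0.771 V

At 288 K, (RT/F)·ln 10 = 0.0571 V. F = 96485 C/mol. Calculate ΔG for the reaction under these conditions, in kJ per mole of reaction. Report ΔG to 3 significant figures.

E°cell = +0.771 − (−0.138) = +0.909 V; the balanced reaction transfers n = 2 electrons.
Here Q = ([Fe²⁺(aq)]^2·[Pb²⁺(aq)]) / [Fe³⁺(aq)]^2 = 0.28 (log Q = −0.553), giving E = +0.909 − (0.0571/2)·(−0.553) = +0.9248 V.
Then ΔG = −nFE = −2 × 96485 × +0.9248 J/mol = −178 kJ/mol.

−178 kJ/mol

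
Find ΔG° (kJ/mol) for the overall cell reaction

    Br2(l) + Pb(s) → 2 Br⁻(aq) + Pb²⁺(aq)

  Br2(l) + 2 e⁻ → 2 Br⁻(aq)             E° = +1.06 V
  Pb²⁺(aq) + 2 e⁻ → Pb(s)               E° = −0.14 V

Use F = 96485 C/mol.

In the reaction as written Br2(l) is reduced, so the Br₂/Br⁻ couple is the cathode and Pb²⁺/Pb is the anode.
E°cell = +1.06 − (−0.14) = +1.20 V; balancing electrons gives n = 2.
ΔG° = −nFE°cell = −(2)(96485)(+1.20) J/mol = −232 kJ/mol.

−232 kJ/mol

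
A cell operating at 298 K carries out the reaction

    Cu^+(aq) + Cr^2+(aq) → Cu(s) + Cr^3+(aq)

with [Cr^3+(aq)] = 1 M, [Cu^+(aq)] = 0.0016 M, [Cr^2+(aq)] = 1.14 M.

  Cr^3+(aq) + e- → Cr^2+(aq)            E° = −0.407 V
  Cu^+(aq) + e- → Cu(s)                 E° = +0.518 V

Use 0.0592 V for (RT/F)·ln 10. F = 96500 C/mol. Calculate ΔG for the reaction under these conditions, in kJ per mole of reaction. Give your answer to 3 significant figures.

−73.6 kJ/mol

E°cell = +0.518 − (−0.407) = +0.925 V; the balanced reaction transfers n = 1 electron.
Q = [Cr^3+(aq)] / ([Cu^+(aq)]·[Cr^2+(aq)]) = 548, so log Q = 2.739 and E = +0.925 − (0.0592/1)(2.739) = +0.7629 V.
Finally ΔG = −nFE = −(1)(96500 C/mol)(+0.7629 V) = −73.6 kJ/mol.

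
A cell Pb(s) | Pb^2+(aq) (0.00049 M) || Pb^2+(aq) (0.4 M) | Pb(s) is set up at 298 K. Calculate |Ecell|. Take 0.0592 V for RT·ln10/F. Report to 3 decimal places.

0.086 V

For a concentration cell E°cell = 0, since both electrodes use the same couple.
The compartment with the higher Pb^2+(aq) concentration (0.4 M) acts as the cathode; ions are reduced there and produced at the dilute (0.00049 M) anode.
With n = 2, Ecell = −(0.0592/2)·log([dilute]/[conc]) = −(0.0592/2)·log(0.00049/0.4) = +0.086 V.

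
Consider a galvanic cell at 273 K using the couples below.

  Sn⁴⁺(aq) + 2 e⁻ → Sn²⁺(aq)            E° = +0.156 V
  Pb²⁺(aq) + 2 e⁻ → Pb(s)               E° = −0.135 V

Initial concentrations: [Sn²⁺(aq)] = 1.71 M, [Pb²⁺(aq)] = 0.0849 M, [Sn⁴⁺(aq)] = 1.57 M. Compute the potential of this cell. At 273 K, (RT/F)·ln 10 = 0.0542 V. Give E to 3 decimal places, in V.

The Sn⁴⁺/Sn²⁺ couple has the more positive E°, so it is the cathode; Pb²⁺/Pb is the anode.
E°cell = E°cat − E°an = +0.156 − (−0.135) = +0.291 V; n = 2.
Balancing gives Sn⁴⁺(aq) + Pb(s) → Sn²⁺(aq) + Pb²⁺(aq); hence Q = ([Sn²⁺(aq)]·[Pb²⁺(aq)]) / [Sn⁴⁺(aq)] = 0.0925 (log Q = −1.034).
Applying E = E° − (RT ln10/nF)·log Q gives +0.291 − (0.0542/2)(−1.034) = +0.319 V.

+0.319 V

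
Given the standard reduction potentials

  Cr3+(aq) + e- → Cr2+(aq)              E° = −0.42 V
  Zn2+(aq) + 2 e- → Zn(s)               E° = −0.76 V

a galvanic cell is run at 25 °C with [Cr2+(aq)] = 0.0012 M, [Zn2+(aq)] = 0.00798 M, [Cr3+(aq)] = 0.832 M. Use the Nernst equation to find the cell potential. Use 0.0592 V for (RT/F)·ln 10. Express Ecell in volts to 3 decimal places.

+0.570 V

Since E°(Cr³⁺/Cr²⁺) > E°(Zn²⁺/Zn), Cr³⁺/Cr²⁺ serves as the cathode.
The standard potential is −0.42 − (−0.76) = +0.34 V and the balanced reaction transfers n = 2 electrons.
For the overall reaction 2 Cr3+(aq) + Zn(s) → 2 Cr2+(aq) + Zn2+(aq), Q = ([Cr2+(aq)]^2·[Zn2+(aq)]) / [Cr3+(aq)]^2 = 1.66×10^−8, giving log Q = −7.780.
By the Nernst equation, E = +0.34 − (0.0592/2)·(−7.780) = +0.570 V.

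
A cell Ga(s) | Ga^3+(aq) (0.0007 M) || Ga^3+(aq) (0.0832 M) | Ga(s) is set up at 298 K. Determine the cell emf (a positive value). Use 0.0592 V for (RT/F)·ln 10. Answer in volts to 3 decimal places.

For a concentration cell E°cell = 0, since both electrodes use the same couple.
The compartment with the higher Ga^3+(aq) concentration (0.0832 M) acts as the cathode; ions are reduced there and produced at the dilute (0.0007 M) anode.
With n = 3, Ecell = −(0.0592/3)·log([dilute]/[conc]) = −(0.0592/3)·log(0.0007/0.0832) = +0.041 V.

0.041 V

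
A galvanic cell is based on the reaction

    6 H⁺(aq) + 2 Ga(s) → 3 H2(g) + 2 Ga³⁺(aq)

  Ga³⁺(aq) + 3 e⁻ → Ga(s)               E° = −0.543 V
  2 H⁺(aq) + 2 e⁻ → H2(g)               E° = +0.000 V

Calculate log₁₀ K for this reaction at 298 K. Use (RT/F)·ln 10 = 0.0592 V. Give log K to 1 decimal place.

log K = 55.0

The 2H⁺/H₂ couple is reduced (cathode); E°cell = +0.000 − (−0.543) = +0.543 V with n = 6.
At equilibrium E = 0, so log K = nE°cell / 0.0592 = (6)(+0.543) / 0.0592 = 55.0.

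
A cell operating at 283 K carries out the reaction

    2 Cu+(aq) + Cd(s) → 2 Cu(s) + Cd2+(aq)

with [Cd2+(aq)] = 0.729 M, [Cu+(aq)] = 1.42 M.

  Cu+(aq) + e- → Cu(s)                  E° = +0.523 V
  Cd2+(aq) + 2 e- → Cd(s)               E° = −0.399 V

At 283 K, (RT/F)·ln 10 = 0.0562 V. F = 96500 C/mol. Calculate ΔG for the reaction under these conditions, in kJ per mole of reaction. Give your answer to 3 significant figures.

The standard cell potential is +0.523 − (−0.399) = +0.922 V, with n = 2 electrons in the balanced equation.
Q = [Cd2+(aq)] / [Cu+(aq)]^2 = 0.362, so log Q = −0.442 and E = +0.922 − (0.0562/2)(−0.442) = +0.9344 V.
Then ΔG = −nFE = −2 × 96500 × +0.9344 J/mol = −180 kJ/mol.

−180 kJ/mol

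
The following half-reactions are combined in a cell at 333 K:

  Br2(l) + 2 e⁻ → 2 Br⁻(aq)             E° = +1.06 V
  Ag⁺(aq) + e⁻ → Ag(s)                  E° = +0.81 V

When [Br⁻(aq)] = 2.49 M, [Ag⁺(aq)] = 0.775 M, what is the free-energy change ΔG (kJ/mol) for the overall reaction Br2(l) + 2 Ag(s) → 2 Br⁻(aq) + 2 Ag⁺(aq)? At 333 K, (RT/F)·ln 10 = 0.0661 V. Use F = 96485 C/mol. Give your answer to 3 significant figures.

The standard cell potential is +1.06 − (+0.81) = +0.25 V, with n = 2 electrons in the balanced equation.
Here Q = [Br⁻(aq)]^2·[Ag⁺(aq)]^2 = 3.72 (log Q = 0.571), giving E = +0.25 − (0.0661/2)·(0.571) = +0.2311 V.
ΔG = −nFE = −(2)(96485)(+0.2311) J/mol = −44.6 kJ/mol.

−44.6 kJ/mol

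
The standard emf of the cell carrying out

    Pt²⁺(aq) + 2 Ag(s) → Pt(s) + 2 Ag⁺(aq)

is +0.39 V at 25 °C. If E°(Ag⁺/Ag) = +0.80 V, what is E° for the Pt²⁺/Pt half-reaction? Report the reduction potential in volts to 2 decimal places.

In the reaction as written the Pt²⁺/Pt couple is reduced (cathode) and Ag⁺/Ag is oxidized (anode), so E°cell = E°(Pt²⁺/Pt) − E°(Ag⁺/Ag).
E°(Pt²⁺/Pt) = E°cell + E°(anode) = +0.39 + (+0.80) = +1.19 V.

+1.19 V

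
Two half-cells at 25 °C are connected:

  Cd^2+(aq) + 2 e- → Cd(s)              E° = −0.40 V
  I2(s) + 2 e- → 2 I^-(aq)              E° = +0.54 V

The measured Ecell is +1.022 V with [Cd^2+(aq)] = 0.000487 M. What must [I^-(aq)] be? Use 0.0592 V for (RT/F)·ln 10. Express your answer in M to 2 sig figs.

1.9 M

With I₂/I⁻ at the cathode and Cd²⁺/Cd at the anode, E°cell = +0.54 − (−0.40) = +0.94 V (n = 2).
Since E = E° − (0.0592/n)·log Q, log Q = n(E° − E)/0.0592 = −2.770.
The balanced reaction is I2(s) + Cd(s) → 2 I^-(aq) + Cd^2+(aq), so Q = [I^-(aq)]^2·[Cd^2+(aq)].
Solving for the unknown gives log [I^-(aq)] = 0.271, so [I^-(aq)] ≈ 1.9 M.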